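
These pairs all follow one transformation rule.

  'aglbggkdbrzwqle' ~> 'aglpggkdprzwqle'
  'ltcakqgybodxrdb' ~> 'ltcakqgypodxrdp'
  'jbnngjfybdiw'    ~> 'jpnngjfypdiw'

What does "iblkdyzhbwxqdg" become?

iplkdyzhpwxqdg

Looking at the pairs, the operation is to replace every "b" with "p".
"iblkdyzhbwxqdg" → "iplkdyzhpwxqdg".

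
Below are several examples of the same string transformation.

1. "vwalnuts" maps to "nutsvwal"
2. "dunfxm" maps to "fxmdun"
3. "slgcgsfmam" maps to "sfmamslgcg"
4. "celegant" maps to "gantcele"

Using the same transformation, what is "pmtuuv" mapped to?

Each output is the input with this applied: swap the front and back halves of the string.
Doing the same to "pmtuuv": "uuvpmt".

uuvpmt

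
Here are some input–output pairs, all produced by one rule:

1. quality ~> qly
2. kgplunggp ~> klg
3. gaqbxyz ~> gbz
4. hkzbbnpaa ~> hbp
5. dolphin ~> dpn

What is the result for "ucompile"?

uml

The transformation: keep one character in every 3, starting at position 1 (positions 1st, 4th, 7th, ...).
So "ucompile" becomes "uml".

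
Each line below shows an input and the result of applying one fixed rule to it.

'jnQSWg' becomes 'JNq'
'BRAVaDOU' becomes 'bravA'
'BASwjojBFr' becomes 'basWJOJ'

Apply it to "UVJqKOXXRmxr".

Each output is the input with this applied: delete the last 3 characters, then flip the case of every letter.
So "UVJqKOXXRmxr" becomes "uvjQkoxxr".

uvjQkoxxr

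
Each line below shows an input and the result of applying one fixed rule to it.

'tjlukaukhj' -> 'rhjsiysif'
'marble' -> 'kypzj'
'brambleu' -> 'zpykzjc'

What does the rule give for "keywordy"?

icwumpb

Each output is the input with this applied: shift every letter 2 places backward in the alphabet (wrapping around), then delete the last character.
"keywordy" → "icwumpb".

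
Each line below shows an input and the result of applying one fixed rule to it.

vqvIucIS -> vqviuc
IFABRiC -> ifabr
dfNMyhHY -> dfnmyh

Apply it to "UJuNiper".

ujunip

Each output is the input with this applied: delete the last 2 characters, then convert every letter to lowercase.
Applying both steps to "UJuNiper": "UJuNip", then "ujunip".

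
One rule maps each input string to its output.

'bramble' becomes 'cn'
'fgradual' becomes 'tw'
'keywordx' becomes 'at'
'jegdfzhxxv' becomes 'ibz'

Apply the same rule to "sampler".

What's happening: shift every letter 2 places forward in the alphabet (wrapping around), then keep one character in every 3, starting at position 3 (positions 3rd, 6th, 9th, ...).
For "sampler", step one produces "ucorngt"; step two turns that into "og".

og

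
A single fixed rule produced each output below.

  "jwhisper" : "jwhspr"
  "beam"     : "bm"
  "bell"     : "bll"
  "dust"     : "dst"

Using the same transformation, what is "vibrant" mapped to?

vbrnt

Rule — remove every vowel.
Doing the same to "vibrant": "vbrnt".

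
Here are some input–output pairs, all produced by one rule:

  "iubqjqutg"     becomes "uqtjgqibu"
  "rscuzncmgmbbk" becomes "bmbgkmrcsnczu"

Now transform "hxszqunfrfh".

Each output is the input with this applied: move the last 3 characters to the front (rotate right by 3), then take characters alternately from the front and the back (1st, last, 2nd, 2nd-last, ...).
For "hxszqunfrfh", step one produces "rfhhxszqunf"; step two turns that into "rffnhuhqxzs".
(Check on "rscuzncmgmbbk": → "bbkrscuzncmgm" → "bmbgkmrcsnczu" ✓)

rffnhuhqxzs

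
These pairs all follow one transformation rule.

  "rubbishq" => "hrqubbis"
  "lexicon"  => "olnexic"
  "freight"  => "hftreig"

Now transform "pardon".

opnard

In each case the input is transformed by: swap the first and last characters, then move the last 2 characters to the front (rotate right by 2).
Working it through for "pardon": intermediate "nardop", final "opnard".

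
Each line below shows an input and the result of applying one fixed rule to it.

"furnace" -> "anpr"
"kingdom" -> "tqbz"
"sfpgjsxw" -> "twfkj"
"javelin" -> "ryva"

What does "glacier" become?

What's happening: delete the first 3 characters, then shift every letter 13 places forward in the alphabet (wrapping around) — i.e. ROT13.
For "glacier", step one produces "cier"; step two turns that into "pvre".

pvre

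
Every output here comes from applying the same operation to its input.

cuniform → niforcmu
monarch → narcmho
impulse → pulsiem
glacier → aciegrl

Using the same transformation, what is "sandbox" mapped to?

In each case the input is transformed by: swap the first and last characters, then move the first 2 characters to the end (rotate left by 2).
On "sandbox": the first step gives "xandbos", and the second then gives "ndbosxa".
(Check on "glacier": → "rlacieg" → "aciegrl" ✓)

ndbosxa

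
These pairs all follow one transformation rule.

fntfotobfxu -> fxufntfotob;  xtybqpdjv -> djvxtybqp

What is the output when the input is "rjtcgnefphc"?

phcrjtcgnef

In each case the input is transformed by: move the last 3 characters to the front (rotate right by 3).
For "rjtcgnefphc" the result is "phcrjtcgnef".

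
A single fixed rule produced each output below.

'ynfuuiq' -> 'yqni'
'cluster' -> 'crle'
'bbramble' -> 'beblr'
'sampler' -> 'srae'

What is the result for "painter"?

prae

Rule — take characters alternately from the front and the back (1st, last, 2nd, 2nd-last, ...), then delete the last 3 characters.
"painter" → "praeitn" → "prae".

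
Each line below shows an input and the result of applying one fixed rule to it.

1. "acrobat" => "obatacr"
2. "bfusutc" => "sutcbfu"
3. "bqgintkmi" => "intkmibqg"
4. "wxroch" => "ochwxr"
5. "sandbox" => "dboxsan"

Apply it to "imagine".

gineima

Rule — move the first 3 characters to the end (rotate left by 3).
Applying that to "imagine" gives "gineima".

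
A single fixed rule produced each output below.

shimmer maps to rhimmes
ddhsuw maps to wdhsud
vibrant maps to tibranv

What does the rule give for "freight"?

The pattern: swap the first and last characters.
Applying that to "freight" gives "treighf".

treighf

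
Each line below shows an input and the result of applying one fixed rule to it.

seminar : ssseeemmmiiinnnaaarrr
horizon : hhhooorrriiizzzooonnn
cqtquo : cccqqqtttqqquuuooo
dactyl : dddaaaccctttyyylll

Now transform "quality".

qqquuuaaallliiitttyyy

The rule is to repeat every character 3 times.
For "quality" the result is "qqquuuaaallliiitttyyy".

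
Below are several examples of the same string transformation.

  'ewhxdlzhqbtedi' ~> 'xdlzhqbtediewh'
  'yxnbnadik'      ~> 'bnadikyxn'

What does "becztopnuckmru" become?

ztopnuckmrubec

Rule — move the first 3 characters to the end (rotate left by 3).
For "becztopnuckmru" the result is "ztopnuckmrubec".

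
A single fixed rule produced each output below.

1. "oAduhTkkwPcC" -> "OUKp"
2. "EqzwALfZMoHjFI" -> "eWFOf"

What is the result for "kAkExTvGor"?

The rule is to keep one character in every 3, starting at position 1 (positions 1st, 4th, 7th, ...), then flip the case of every letter.
Working it through for "kAkExTvGor": intermediate "kEvr", final "KeVR".

KeVR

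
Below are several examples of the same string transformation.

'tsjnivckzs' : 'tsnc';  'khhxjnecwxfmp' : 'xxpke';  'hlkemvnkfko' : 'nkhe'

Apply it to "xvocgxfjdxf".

In each case the input is transformed by: keep one character in every 3, starting at position 1 (positions 1st, 4th, 7th, ...), then sort the characters into reverse alphabetical order.
"xvocgxfjdxf" → "xcfx" → "xxfc".
(Check on "hlkemvnkfko": → "henk" → "nkhe" ✓)

xxfc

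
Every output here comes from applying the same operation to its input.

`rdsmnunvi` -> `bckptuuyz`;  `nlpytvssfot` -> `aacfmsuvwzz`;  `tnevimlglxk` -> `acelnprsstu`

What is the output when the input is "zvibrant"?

Each output is the input with this applied: shift every letter 7 places forward in the alphabet (wrapping around), then sort the characters into alphabetical order.
Working it through for "zvibrant": intermediate "gcpiyhua", final "acghipuy".

acghipuy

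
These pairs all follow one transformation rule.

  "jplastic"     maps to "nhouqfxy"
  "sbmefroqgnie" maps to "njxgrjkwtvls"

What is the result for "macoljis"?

nxrfhtqo

The rule is to move the last 2 characters to the front (rotate right by 2), then shift every letter 5 places forward in the alphabet (wrapping around).
On "macoljis" that produces "nxrfhtqo".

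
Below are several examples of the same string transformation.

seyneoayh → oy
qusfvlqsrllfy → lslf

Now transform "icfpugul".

Each output is the input with this applied: keep every other character starting from the second (positions 2nd, 4th, 6th, ...), then delete the first 2 characters.
Starting from "icfpugul": after the first operation, "cpgl"; after the second, "gl".

gl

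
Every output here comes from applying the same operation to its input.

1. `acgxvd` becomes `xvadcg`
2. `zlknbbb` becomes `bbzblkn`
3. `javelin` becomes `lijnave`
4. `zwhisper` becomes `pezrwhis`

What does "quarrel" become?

The transformation: swap the first and last characters, then move the last 3 characters to the front (rotate right by 3).
On "quarrel": the first step gives "luarreq", and the second then gives "reqluar".

reqluar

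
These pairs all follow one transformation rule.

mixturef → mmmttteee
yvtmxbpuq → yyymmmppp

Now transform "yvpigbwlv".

Looking at the pairs, the operation is to keep one character in every 3, starting at position 1 (positions 1st, 4th, 7th, ...), then repeat every character 3 times.
Applying both steps to "yvpigbwlv": "yiw", then "yyyiiiwww".

yyyiiiwww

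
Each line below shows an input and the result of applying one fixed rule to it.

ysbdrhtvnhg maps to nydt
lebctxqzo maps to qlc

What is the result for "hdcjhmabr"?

Each output is the input with this applied: move the last 3 characters to the front (rotate right by 3), then keep one character in every 3, starting at position 1 (positions 1st, 4th, 7th, ...).
For "hdcjhmabr", step one produces "abrhdcjhm"; step two turns that into "ahj".

ahj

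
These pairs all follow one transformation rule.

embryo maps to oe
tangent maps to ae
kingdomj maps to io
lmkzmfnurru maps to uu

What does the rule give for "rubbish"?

ui

The pattern: move the last character to the front, then keep only the vowels.
Applying both steps to "rubbish": "hrubbis", then "ui".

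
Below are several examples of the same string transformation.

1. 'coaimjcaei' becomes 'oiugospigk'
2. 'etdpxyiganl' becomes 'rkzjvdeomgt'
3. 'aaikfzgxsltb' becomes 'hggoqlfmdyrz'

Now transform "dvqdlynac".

What's happening: move the last character to the front, then shift every letter 6 places forward in the alphabet (wrapping around).
"dvqdlynac" → "ijbwjretg".

ijbwjretg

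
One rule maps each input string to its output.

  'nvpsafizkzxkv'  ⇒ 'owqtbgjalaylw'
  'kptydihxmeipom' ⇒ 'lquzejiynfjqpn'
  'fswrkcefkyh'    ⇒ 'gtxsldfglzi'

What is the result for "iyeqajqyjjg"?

jzfrbkrzkkh

Rule — shift every letter 1 place forward in the alphabet (wrapping around).
On "iyeqajqyjjg" that produces "jzfrbkrzkkh".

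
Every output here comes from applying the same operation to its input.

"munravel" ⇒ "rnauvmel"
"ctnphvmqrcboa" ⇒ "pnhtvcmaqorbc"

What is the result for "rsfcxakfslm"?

The transformation: move the first 3 characters to the end (rotate left by 3), then take characters alternately from the front and the back (1st, last, 2nd, 2nd-last, ...).
On "rsfcxakfslm": the first step gives "cxakfslmrsf", and the second then gives "cfxsarkmfls".

cfxsarkmfls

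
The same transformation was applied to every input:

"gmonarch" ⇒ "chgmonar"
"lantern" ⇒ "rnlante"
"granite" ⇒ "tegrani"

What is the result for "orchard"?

rdorcha

Each output is the input with this applied: move the last 2 characters to the front (rotate right by 2).
"orchard" → "rdorcha".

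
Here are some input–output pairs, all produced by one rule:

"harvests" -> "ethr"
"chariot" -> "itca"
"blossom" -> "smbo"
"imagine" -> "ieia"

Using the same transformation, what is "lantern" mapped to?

The pattern: keep every other character starting from the first (positions 1st, 3rd, 5th, ...), then move the last 2 characters to the front (rotate right by 2).
"lantern" → "lnen" → "enln".

enln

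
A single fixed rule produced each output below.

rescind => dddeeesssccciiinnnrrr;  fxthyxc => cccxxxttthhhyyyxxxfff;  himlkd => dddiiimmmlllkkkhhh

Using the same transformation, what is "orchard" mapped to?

Looking at the pairs, the operation is to swap the first and last characters, then repeat every character 3 times.
Applying both steps to "orchard": "drcharo", then "dddrrrccchhhaaarrrooo".

dddrrrccchhhaaarrrooo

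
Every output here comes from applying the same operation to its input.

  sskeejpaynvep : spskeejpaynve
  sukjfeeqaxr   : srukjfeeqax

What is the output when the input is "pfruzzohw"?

The rule is to swap the first and last characters, then move the last character to the front.
On "pfruzzohw": the first step gives "wfruzzohp", and the second then gives "pwfruzzoh".
(Check on "sukjfeeqaxr": → "rukjfeeqaxs" → "srukjfeeqax" ✓)

pwfruzzoh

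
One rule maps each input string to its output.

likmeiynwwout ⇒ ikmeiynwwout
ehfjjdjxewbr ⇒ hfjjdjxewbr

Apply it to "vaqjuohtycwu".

aqjuohtycwu

Each output is the input with this applied: delete the first character.
For "vaqjuohtycwu" the result is "aqjuohtycwu".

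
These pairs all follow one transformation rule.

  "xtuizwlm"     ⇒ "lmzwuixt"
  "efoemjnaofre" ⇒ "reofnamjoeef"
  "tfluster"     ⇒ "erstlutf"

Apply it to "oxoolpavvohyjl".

What's happening: reverse the string, then swap each adjacent pair of characters (1↔2, 3↔4, ...).
Starting from "oxoolpavvohyjl": after the first operation, "ljyhovvaplooxo"; after the second, "jlhyvoavlpooox".
(Check on "tfluster": → "retsulft" → "erstlutf" ✓)

jlhyvoavlpooox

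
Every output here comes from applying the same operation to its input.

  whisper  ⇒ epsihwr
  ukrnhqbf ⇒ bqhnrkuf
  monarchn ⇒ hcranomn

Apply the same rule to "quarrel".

The transformation: reverse the string, then move the first character to the end.
Starting from "quarrel": after the first operation, "lerrauq"; after the second, "errauql".

errauql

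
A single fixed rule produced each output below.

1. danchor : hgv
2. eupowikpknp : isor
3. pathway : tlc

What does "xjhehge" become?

The pattern: shift every letter 4 places forward in the alphabet (wrapping around), then keep one character in every 3, starting at position 1 (positions 1st, 4th, 7th, ...).
So "xjhehge" becomes "bii".

bii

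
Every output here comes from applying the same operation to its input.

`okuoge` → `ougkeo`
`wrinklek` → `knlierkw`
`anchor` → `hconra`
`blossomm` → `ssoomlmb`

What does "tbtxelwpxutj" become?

The rule is to swap the front and back halves of the string, then take characters alternately from the front and the back (1st, last, 2nd, 2nd-last, ...).
Applying both steps to "tbtxelwpxutj": "wpxutjtbtxel", then "wlpexxuttbjt".

wlpexxuttbjt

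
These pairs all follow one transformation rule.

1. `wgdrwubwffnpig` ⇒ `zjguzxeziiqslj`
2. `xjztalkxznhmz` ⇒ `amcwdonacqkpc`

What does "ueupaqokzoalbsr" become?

xhxsdtrncrdoevu

Each output is the input with this applied: shift every letter 3 places forward in the alphabet (wrapping around).
For "ueupaqokzoalbsr" the result is "xhxsdtrncrdoevu".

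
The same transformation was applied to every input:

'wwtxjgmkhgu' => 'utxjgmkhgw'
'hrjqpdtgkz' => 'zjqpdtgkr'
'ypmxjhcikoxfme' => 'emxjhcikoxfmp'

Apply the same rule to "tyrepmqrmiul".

Rule — delete the first character, then swap the first and last characters.
On "tyrepmqrmiul" that produces "lrepmqrmiuy".

lrepmqrmiuy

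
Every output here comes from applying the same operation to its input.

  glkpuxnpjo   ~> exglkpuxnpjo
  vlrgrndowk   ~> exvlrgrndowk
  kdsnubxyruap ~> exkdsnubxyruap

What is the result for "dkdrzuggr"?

Looking at the pairs, the operation is to prepend "ex".
Applying that to "dkdrzuggr" gives "exdkdrzuggr".

exdkdrzuggr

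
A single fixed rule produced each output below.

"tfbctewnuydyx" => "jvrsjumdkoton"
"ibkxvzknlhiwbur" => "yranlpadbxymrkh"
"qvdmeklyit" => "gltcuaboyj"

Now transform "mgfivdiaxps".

cwvyltyqnfi

The transformation: shift every letter 10 places backward in the alphabet (wrapping around).
Applying that to "mgfivdiaxps" gives "cwvyltyqnfi".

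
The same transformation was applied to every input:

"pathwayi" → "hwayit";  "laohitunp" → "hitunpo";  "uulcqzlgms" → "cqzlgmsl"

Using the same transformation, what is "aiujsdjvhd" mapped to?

jsdjvhdu

Each output is the input with this applied: delete the first 2 characters, then move the first character to the end.
On "aiujsdjvhd": the first step gives "ujsdjvhd", and the second then gives "jsdjvhdu".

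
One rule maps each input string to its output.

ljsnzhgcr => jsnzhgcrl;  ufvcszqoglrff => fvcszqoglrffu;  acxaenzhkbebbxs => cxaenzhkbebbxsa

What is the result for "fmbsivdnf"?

mbsivdnff

The pattern: move the first character to the end.
"fmbsivdnf" → "mbsivdnff".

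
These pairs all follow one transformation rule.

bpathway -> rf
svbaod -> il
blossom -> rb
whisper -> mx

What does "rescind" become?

The rule is to shift every letter 10 places backward in the alphabet (wrapping around), then keep only the first 2 characters.
Applying both steps to "rescind": "huisydt", then "hu".

hu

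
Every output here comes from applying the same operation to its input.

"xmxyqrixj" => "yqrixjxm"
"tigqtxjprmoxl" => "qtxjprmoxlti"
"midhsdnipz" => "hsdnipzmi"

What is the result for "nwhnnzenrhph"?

nnzenrhphnw

Each output is the input with this applied: move the first 2 characters to the end (rotate left by 2), then delete the first character.
Applying that to "nwhnnzenrhph" gives "nnzenrhphnw".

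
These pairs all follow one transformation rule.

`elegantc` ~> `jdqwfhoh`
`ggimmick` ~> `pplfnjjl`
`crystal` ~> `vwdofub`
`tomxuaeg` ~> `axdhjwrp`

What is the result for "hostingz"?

wlqjckrv

Looking at the pairs, the operation is to shift every letter 3 places forward in the alphabet (wrapping around), then move the first 3 characters to the end (rotate left by 3).
On "hostingz" that produces "wlqjckrv".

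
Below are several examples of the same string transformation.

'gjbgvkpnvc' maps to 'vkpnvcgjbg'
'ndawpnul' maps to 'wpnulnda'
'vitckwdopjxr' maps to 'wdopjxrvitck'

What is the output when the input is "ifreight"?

eightifr

The transformation: swap the front and back halves of the string, then move the last character to the front.
Doing the same to "ifreight": "eightifr".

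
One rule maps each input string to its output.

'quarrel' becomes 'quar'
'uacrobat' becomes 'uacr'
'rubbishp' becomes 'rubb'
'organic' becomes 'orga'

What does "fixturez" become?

fixt

Rule — keep only the first 4 characters.
So "fixturez" becomes "fixt".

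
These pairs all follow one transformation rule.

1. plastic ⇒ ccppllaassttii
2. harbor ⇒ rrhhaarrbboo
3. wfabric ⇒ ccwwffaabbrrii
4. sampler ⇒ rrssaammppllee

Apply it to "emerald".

The pattern: move the last character to the front, then double every character.
Starting from "emerald": after the first operation, "demeral"; after the second, "ddeemmeerraall".

ddeemmeerraall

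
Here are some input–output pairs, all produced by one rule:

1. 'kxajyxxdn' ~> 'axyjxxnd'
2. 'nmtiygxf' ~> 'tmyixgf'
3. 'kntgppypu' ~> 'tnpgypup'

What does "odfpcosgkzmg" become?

The transformation: delete the first character, then swap each adjacent pair of characters (1↔2, 3↔4, ...).
Working it through for "odfpcosgkzmg": intermediate "dfpcosgkzmg", final "fdcpsokgmzg".
(Check on "kxajyxxdn": → "xajyxxdn" → "axyjxxnd" ✓)

fdcpsokgmzg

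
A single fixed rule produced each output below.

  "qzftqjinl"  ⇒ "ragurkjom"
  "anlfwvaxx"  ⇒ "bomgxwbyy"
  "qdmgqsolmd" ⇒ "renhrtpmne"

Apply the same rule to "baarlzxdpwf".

Looking at the pairs, the operation is to shift every letter 1 place forward in the alphabet (wrapping around).
So "baarlzxdpwf" becomes "cbbsmayeqxg".

cbbsmayeqxg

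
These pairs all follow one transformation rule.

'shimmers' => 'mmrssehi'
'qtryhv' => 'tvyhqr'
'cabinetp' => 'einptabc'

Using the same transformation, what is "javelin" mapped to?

jlnvaei

Rule — sort the characters into alphabetical order, then move the first 3 characters to the end (rotate left by 3).
On "javelin": the first step gives "aeijlnv", and the second then gives "jlnvaei".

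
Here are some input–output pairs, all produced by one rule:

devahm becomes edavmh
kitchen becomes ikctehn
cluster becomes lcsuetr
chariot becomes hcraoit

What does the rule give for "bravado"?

rbvadao

Rule — swap each adjacent pair of characters (1↔2, 3↔4, ...).
On "bravado" that produces "rbvadao".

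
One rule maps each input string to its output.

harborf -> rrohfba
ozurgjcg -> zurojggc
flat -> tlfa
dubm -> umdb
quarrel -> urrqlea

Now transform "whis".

What's happening: sort the characters into reverse alphabetical order.
Applying that to "whis" gives "wsih".

wsih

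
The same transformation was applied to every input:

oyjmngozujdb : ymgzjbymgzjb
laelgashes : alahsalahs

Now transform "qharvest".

Looking at the pairs, the operation is to keep every other character starting from the second (positions 2nd, 4th, 6th, ...), then write the whole string twice.
So "qharvest" becomes "hrethret".
(Check on "laelgashes": → "alahs" → "alahsalahs" ✓)

hrethret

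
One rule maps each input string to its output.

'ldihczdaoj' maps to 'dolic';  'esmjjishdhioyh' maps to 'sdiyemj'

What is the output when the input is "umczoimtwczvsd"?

The pattern: keep every other character starting from the first (positions 1st, 3rd, 5th, ...), then move the first 3 characters to the end (rotate left by 3).
Applying that to "umczoimtwczvsd" gives "mwzsuco".

mwzsuco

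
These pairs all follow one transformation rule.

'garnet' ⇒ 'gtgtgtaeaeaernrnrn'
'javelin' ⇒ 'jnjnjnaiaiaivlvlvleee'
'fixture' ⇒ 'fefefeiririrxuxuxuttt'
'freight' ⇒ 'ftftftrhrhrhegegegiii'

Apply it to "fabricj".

fjfjfjacacacbibibirrr

Looking at the pairs, the operation is to repeat every character 3 times, then take characters alternately from the front and the back (1st, last, 2nd, 2nd-last, ...).
Working it through for "fabricj": intermediate "fffaaabbbrrriiicccjjj", final "fjfjfjacacacbibibirrr".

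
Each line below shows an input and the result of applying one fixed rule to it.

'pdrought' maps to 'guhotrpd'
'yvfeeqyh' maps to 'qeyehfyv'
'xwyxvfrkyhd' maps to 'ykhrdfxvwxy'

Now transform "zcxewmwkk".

wmkwkezxc

The rule is to move the last 3 characters to the front (rotate right by 3), then take characters alternately from the front and the back (1st, last, 2nd, 2nd-last, ...).
For "zcxewmwkk", step one produces "wkkzcxewm"; step two turns that into "wmkwkezxc".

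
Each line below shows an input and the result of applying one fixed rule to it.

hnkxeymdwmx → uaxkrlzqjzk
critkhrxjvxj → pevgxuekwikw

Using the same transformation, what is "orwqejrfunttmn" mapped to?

The transformation: shift every letter 13 places forward in the alphabet (wrapping around) — i.e. ROT13.
On "orwqejrfunttmn" that produces "bejdrweshaggza".

bejdrweshaggza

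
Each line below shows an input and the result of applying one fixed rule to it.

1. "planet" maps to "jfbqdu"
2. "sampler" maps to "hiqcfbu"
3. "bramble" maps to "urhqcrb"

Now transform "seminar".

The transformation: shift every letter 10 places backward in the alphabet (wrapping around), then move the last character to the front.
For "seminar", step one produces "iucydqh"; step two turns that into "hiucydq".
(Check on "bramble": → "rhqcrbu" → "urhqcrb" ✓)

hiucydq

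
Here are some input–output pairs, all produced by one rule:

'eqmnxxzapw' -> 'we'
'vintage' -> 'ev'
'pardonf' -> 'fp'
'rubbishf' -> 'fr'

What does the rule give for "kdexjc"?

ck

Rule — move the last character to the front, then keep only the first 2 characters.
On "kdexjc": the first step gives "ckdexj", and the second then gives "ck".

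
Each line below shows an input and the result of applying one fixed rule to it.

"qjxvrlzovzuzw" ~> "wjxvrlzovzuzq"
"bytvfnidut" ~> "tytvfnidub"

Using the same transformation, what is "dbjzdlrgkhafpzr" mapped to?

rbjzdlrgkhafpzd

Rule — swap the first and last characters.
For "dbjzdlrgkhafpzr" the result is "rbjzdlrgkhafpzd".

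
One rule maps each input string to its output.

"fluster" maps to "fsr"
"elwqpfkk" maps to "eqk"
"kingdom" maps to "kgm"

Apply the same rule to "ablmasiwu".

Each output is the input with this applied: keep one character in every 3, starting at position 1 (positions 1st, 4th, 7th, ...).
"ablmasiwu" → "ami".

ami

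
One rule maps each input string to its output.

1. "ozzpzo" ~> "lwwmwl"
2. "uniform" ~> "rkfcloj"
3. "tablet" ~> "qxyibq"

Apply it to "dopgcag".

almdzxd

In each case the input is transformed by: shift every letter 3 places backward in the alphabet (wrapping around).
On "dopgcag" that produces "almdzxd".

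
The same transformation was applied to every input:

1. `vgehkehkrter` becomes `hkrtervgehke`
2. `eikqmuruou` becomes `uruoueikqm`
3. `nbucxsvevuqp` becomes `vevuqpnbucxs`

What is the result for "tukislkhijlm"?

The pattern: swap the front and back halves of the string.
On "tukislkhijlm" that produces "khijlmtukisl".

khijlmtukisl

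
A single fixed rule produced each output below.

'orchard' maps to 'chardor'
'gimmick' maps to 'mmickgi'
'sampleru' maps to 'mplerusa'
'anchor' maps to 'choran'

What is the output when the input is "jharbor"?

arborjh

Each output is the input with this applied: move the first 2 characters to the end (rotate left by 2).
"jharbor" → "arborjh".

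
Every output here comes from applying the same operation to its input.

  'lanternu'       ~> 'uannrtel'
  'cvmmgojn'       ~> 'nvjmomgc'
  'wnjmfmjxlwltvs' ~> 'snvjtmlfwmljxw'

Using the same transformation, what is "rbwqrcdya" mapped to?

What's happening: take characters alternately from the front and the back (1st, last, 2nd, 2nd-last, ...), then move the first character to the end.
Starting from "rbwqrcdya": after the first operation, "rabywdqcr"; after the second, "abywdqcrr".
(Check on "lanternu": → "luannrte" → "uannrtel" ✓)

abywdqcrr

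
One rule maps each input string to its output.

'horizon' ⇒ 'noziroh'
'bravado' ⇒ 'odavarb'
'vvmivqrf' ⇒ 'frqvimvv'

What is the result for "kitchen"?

In each case the input is transformed by: reverse the string.
Applying that to "kitchen" gives "nehctik".

nehctik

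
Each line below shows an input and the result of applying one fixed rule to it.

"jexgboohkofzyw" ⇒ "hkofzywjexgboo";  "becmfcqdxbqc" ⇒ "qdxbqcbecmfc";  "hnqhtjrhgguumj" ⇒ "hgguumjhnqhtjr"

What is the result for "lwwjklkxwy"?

lkxwylwwjk

Looking at the pairs, the operation is to swap the front and back halves of the string.
For "lwwjklkxwy" the result is "lkxwylwwjk".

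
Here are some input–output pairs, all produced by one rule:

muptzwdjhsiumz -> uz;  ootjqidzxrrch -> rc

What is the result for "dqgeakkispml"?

In each case the input is transformed by: keep every other character starting from the second (positions 2nd, 4th, 6th, ...), then keep only the last 2 characters.
On "dqgeakkispml": the first step gives "qekipl", and the second then gives "pl".

pl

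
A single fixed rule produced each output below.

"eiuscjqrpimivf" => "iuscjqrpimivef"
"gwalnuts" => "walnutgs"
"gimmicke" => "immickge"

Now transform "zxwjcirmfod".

What's happening: swap the first and last characters, then move the first character to the end.
Doing the same to "zxwjcirmfod": "xwjcirmfozd".

xwjcirmfozd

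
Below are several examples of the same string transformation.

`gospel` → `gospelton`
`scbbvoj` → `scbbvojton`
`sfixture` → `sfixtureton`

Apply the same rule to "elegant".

elegantton

The pattern: append "ton".
So "elegant" becomes "elegantton".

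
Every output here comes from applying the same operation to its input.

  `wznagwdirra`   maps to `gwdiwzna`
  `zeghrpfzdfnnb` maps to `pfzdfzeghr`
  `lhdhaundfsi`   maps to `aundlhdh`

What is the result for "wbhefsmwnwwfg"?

smwnwwbhef

The pattern: delete the last 3 characters, then swap the front and back halves of the string.
On "wbhefsmwnwwfg": the first step gives "wbhefsmwnw", and the second then gives "smwnwwbhef".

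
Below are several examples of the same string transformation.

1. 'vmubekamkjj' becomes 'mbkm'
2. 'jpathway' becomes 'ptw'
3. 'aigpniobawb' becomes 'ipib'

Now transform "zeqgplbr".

egl

What's happening: delete the last 2 characters, then keep every other character starting from the second (positions 2nd, 4th, 6th, ...).
Working it through for "zeqgplbr": intermediate "zeqgpl", final "egl".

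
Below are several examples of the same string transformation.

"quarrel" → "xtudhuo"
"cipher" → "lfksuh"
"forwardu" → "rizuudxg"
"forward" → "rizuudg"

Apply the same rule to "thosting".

What's happening: swap each adjacent pair of characters (1↔2, 3↔4, ...), then shift every letter 3 places forward in the alphabet (wrapping around).
Doing the same to "thosting": "kwvrlwjq".

kwvrlwjq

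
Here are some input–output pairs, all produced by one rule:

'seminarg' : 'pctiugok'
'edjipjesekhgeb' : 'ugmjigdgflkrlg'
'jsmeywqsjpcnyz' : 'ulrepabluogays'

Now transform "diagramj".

The pattern: shift every letter 2 places forward in the alphabet (wrapping around), then swap the front and back halves of the string.
On "diagramj": the first step gives "fkcitcol", and the second then gives "tcolfkci".

tcolfkci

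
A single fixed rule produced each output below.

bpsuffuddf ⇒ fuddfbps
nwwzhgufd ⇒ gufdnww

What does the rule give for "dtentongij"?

ongijdte

Looking at the pairs, the operation is to move the first 3 characters to the end (rotate left by 3), then delete the first 2 characters.
Working it through for "dtentongij": intermediate "ntongijdte", final "ongijdte".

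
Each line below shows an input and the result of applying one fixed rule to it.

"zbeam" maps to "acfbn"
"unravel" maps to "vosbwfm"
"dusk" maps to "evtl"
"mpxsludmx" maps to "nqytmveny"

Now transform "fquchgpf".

What's happening: shift every letter 1 place forward in the alphabet (wrapping around).
"fquchgpf" → "grvdihqg".

grvdihqg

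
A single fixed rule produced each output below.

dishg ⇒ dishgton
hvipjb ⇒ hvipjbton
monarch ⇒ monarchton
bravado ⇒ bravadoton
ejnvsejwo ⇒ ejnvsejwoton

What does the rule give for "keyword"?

Each output is the input with this applied: append "ton".
On "keyword" that produces "keywordton".

keywordton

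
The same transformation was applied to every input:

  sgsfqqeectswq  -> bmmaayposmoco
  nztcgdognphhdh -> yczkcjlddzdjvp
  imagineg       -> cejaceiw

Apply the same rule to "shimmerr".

iiannode

The transformation: move the first 3 characters to the end (rotate left by 3), then shift every letter 4 places backward in the alphabet (wrapping around).
Working it through for "shimmerr": intermediate "mmerrshi", final "iiannode".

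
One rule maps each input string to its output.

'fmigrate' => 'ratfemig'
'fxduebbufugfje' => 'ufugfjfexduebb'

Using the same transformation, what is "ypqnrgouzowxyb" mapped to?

uzowxyybpqnrgo

Each output is the input with this applied: swap the first and last characters, then swap the front and back halves of the string.
For "ypqnrgouzowxyb" the result is "uzowxyybpqnrgo".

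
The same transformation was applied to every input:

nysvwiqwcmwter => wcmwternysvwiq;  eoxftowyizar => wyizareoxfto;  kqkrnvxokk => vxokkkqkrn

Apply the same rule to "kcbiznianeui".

In each case the input is transformed by: swap the front and back halves of the string.
On "kcbiznianeui" that produces "ianeuikcbizn".

ianeuikcbizn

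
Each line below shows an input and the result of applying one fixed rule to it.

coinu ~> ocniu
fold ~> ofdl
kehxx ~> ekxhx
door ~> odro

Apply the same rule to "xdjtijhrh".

Each output is the input with this applied: swap each adjacent pair of characters (1↔2, 3↔4, ...).
For "xdjtijhrh" the result is "dxtjjirhh".

dxtjjirhh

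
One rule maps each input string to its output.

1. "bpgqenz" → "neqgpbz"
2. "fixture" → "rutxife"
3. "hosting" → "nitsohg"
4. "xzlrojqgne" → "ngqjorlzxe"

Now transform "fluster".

The pattern: move the last character to the front, then reverse the string.
Applying both steps to "fluster": "rfluste", then "etsulfr".

etsulfr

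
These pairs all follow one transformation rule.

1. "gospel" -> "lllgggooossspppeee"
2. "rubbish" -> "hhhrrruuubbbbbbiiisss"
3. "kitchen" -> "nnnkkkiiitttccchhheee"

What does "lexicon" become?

nnnllleeexxxiiicccooo

In each case the input is transformed by: repeat every character 3 times, then move the last 3 characters to the front (rotate right by 3).
Starting from "lexicon": after the first operation, "llleeexxxiiicccooonnn"; after the second, "nnnllleeexxxiiicccooo".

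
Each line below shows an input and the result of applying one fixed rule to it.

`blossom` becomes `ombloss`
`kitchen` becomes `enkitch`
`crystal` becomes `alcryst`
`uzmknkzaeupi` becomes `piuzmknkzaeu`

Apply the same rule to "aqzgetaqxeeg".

egaqzgetaqxe

The pattern: move the last 2 characters to the front (rotate right by 2).
Applying that to "aqzgetaqxeeg" gives "egaqzgetaqxe".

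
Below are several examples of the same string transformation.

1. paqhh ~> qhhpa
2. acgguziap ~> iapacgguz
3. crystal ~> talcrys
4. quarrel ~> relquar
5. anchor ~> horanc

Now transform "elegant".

Rule — move the last 3 characters to the front (rotate right by 3).
Doing the same to "elegant": "anteleg".

anteleg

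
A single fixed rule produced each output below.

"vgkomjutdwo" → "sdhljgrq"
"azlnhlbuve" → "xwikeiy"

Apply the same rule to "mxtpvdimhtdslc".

The pattern: delete the last 3 characters, then shift every letter 3 places backward in the alphabet (wrapping around).
Working it through for "mxtpvdimhtdslc": intermediate "mxtpvdimhtd", final "juqmsafjeqa".

juqmsafjeqa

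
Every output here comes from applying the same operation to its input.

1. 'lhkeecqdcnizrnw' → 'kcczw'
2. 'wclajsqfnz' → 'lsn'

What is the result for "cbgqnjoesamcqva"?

gjsca

The transformation: keep one character in every 3, starting at position 3 (positions 3rd, 6th, 9th, ...).
For "cbgqnjoesamcqva" the result is "gjsca".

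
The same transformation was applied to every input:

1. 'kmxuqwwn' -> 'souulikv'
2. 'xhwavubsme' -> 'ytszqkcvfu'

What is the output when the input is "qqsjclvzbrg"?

hajtxzpeooq

The transformation: move the first 3 characters to the end (rotate left by 3), then shift every letter 2 places backward in the alphabet (wrapping around).
Starting from "qqsjclvzbrg": after the first operation, "jclvzbrgqqs"; after the second, "hajtxzpeooq".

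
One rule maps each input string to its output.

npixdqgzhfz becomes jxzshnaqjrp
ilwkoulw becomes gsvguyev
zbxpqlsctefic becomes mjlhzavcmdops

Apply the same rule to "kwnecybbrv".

fugxomillb

The pattern: move the last character to the front, then shift every letter 10 places forward in the alphabet (wrapping around).
On "kwnecybbrv": the first step gives "vkwnecybbr", and the second then gives "fugxomillb".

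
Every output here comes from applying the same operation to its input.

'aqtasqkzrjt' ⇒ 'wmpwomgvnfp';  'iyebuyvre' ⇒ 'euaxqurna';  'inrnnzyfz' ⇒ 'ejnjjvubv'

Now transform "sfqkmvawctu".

Looking at the pairs, the operation is to shift every letter 4 places backward in the alphabet (wrapping around).
For "sfqkmvawctu" the result is "obmgirwsypq".

obmgirwsypq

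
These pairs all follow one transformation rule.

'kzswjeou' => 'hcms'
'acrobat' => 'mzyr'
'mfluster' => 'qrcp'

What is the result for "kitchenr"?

The pattern: shift every letter 2 places backward in the alphabet (wrapping around), then keep only the last 4 characters.
Working it through for "kitchenr": intermediate "igrafclp", final "fclp".

fclp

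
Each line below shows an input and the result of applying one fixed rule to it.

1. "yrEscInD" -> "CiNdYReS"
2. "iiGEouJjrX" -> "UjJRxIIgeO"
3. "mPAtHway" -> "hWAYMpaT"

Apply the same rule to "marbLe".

BlEMAR

The pattern: flip the case of every letter, then swap the front and back halves of the string.
Starting from "marbLe": after the first operation, "MARBlE"; after the second, "BlEMAR".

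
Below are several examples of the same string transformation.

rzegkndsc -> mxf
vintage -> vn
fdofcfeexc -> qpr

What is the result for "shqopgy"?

uc

The pattern: keep one character in every 3, starting at position 2 (positions 2nd, 5th, 8th, ...), then shift every letter 13 places forward in the alphabet (wrapping around) — i.e. ROT13.
Starting from "shqopgy": after the first operation, "hp"; after the second, "uc".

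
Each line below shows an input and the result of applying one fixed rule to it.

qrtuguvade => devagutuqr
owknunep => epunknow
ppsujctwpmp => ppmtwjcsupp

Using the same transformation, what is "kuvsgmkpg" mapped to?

In each case the input is transformed by: swap each adjacent pair of characters (1↔2, 3↔4, ...), then reverse the string.
For "kuvsgmkpg", step one produces "uksvmgpkg"; step two turns that into "gkpgmvsku".

gkpgmvsku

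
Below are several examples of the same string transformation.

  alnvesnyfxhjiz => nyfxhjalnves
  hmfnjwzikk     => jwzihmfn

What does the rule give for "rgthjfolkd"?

Rule — delete the last 2 characters, then swap the front and back halves of the string.
"rgthjfolkd" → "jfolrgth".

jfolrgth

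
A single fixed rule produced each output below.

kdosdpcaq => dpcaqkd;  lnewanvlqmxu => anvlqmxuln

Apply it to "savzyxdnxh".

What's happening: move the first 2 characters to the end (rotate left by 2), then delete the first 2 characters.
For "savzyxdnxh", step one produces "vzyxdnxhsa"; step two turns that into "yxdnxhsa".

yxdnxhsa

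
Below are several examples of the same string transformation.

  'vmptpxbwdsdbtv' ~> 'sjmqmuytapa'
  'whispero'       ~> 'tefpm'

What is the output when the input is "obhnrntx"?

lyeko

Looking at the pairs, the operation is to delete the last 3 characters, then shift every letter 3 places backward in the alphabet (wrapping around).
"obhnrntx" → "obhnr" → "lyeko".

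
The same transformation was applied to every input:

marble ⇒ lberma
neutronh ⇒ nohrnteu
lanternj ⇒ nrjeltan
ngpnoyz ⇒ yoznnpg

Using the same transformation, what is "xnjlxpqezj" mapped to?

zejqxpnxjl

Rule — move the last 2 characters to the front (rotate right by 2), then take characters alternately from the front and the back (1st, last, 2nd, 2nd-last, ...).
Working it through for "xnjlxpqezj": intermediate "zjxnjlxpqe", final "zejqxpnxjl".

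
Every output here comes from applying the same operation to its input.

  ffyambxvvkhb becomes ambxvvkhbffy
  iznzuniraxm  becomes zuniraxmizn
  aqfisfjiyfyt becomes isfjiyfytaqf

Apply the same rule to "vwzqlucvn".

What's happening: move the first 3 characters to the end (rotate left by 3).
Applying that to "vwzqlucvn" gives "qlucvnvwz".

qlucvnvwz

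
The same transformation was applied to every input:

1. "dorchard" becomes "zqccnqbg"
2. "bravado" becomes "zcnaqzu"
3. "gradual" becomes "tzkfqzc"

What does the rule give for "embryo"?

qxndla

The rule is to shift every letter 1 place backward in the alphabet (wrapping around), then move the last 3 characters to the front (rotate right by 3).
Applying both steps to "embryo": "dlaqxn", then "qxndla".
(Check on "gradual": → "fqzctzk" → "tzkfqzc" ✓)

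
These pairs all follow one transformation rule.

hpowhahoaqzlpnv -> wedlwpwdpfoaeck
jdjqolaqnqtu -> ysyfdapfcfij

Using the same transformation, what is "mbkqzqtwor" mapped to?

bqzfofildg

Each output is the input with this applied: shift every letter 11 places backward in the alphabet (wrapping around).
Doing the same to "mbkqzqtwor": "bqzfofildg".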